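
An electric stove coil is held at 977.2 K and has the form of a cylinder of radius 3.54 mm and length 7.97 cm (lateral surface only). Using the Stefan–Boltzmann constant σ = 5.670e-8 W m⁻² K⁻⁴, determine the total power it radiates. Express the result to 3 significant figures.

Lateral area A = 2πrL = 2π×3.54×10⁻³×0.0797 = 1.77273×10⁻³ m².
P = σAT⁴ = 5.670×10⁻⁸ × 1.77273×10⁻³ × (977.2)⁴ = 91.7 W.

P ≈ 91.7 W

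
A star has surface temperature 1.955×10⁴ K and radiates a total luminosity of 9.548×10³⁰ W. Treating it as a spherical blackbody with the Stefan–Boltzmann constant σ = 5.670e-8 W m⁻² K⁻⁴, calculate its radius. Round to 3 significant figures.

L = 4πR²σT⁴ ⇒ R = √(L/(4πσT⁴)).
σT⁴ = 8.28267×10⁹ W/m², so R = √(9.548×10³⁰/(4π×8.28267×10⁹)) = 9.58×10⁹ m.

R ≈ 9.58×10⁹ m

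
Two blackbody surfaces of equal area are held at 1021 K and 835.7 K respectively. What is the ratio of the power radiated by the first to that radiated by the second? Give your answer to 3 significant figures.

P₁/P₂ ≈ 2.23

With equal areas, P₁/P₂ = (T₁/T₂)⁴ = (1021/835.7)⁴ = 2.23.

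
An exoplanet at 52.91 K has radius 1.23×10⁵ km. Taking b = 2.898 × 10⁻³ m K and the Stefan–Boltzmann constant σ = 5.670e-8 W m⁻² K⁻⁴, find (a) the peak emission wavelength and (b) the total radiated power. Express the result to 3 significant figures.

λ_max ≈ 54.8 μm; P ≈ 8.45×10¹⁶ W

(a) λ_max = b/T = 2.898×10⁻³/52.91 = 5.477×10⁻⁵ m = 54.8 μm.
Surface area A = 4πR² = 4π(1.23×10⁸ m)² = 1.90117×10¹⁷ m².
(b) P = σAT⁴ = 5.670×10⁻⁸×1.90117×10¹⁷×(52.91)⁴ = 8.45×10¹⁶ W.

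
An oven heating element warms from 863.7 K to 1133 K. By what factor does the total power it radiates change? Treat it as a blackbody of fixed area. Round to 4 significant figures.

P₂/P₁ ≈ 2.961

P ∝ T⁴, so P₂/P₁ = (T₂/T₁)⁴ = (1133/863.7)⁴ = (1.31180)⁴ = 2.961.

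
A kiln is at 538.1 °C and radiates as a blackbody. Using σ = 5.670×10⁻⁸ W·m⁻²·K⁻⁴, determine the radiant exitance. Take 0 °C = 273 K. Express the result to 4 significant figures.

I ≈ 2.454×10⁴ W/m²

T = 538.1 °C + 273 = 811.1 K.
Stefan–Boltzmann: I = σT⁴ = 5.670×10⁻⁸ × (811.1)⁴ = 2.454×10⁴ W/m².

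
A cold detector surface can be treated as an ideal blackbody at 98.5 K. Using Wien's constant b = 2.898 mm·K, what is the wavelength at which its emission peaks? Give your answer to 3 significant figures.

λ_max ≈ 29.4 μm

Wien's displacement law: λ_max = b/T = (2.898×10⁻³ m·K)/(98.5 K) = 2.942×10⁻⁵ m.
That is 29.4 μm, in the infrared range.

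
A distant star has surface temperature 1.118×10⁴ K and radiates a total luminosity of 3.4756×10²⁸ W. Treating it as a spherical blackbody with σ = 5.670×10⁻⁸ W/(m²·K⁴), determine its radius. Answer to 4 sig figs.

R ≈ 1.767×10⁹ m

L = 4πR²σT⁴ ⇒ R = √(L/(4πσT⁴)).
σT⁴ = 8.85830×10⁸ W/m², so R = √(3.4756×10²⁸/(4π×8.85830×10⁸)) = 1.767×10⁹ m.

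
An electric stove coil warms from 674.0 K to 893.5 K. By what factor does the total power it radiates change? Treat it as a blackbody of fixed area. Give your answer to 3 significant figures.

P₂/P₁ ≈ 3.09

P ∝ T⁴, so P₂/P₁ = (T₂/T₁)⁴ = (893.5/674.0)⁴ = (1.32567)⁴ = 3.09.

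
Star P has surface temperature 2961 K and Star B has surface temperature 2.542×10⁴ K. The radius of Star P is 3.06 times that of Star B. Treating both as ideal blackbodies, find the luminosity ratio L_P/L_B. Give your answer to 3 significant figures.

L ∝ R²T⁴, so L_P/L_B = (R_P/R_B)²(T_P/T_B)⁴ = (3.06)² × (2961/2.542×10⁴)⁴ = 9.3636 × 1.84099×10⁻⁴ = 1.72×10⁻³.

L_P/L_B ≈ 1.72×10⁻³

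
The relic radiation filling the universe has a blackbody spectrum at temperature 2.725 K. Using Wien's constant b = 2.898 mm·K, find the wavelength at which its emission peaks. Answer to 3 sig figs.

Wien's displacement law: λ_max = b/T = (2.898×10⁻³ m·K)/(2.725 K) = 1.063×10⁻³ m.
That is 1.06×10⁻³ m, in the microwave range.

λ_max ≈ 1.06×10⁻³ m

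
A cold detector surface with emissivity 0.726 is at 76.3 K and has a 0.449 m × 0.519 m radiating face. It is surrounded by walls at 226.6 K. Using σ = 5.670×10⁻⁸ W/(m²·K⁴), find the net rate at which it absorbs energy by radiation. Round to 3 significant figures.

Area A = 0.449 × 0.519 = 0.233031 m².
Net radiated power P_net = εσA(T⁴ − T₀⁴) = 0.726×5.670×10⁻⁸×0.233031×(76.3⁴ − 226.6⁴).
T⁴ − T₀⁴ = 3.38921×10⁷ − 2.63657×10⁹ = -2.60268×10⁹ K⁴, so P_net = -25.0 W — negative, meaning a net gain of 25.0 W.

Net gain ≈ 25.0 W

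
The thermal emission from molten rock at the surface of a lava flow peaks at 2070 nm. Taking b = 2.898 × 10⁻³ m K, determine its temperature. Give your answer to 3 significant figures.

T ≈ 1.40×10³ K

Wien's law gives T = b/λ_max = (2.898×10⁻³ m·K)/(2.070×10⁻⁶ m) = 1.40×10³ K.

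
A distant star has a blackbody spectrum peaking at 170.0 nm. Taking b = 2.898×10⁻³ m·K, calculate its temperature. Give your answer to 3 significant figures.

Wien's law gives T = b/λ_max = (2.898×10⁻³ m·K)/(1.700×10⁻⁷ m) = 1.70×10⁴ K.

T ≈ 1.70×10⁴ K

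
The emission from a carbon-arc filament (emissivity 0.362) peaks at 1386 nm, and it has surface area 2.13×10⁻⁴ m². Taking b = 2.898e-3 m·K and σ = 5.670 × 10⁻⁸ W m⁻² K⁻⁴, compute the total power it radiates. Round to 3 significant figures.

Wien's law: T = b/λ_max = 2.898×10⁻³/1.386×10⁻⁶ = 2090.91 K.
Area A = 2.13×10⁻⁴ m².
Then P = εσAT⁴ = 0.362×5.670×10⁻⁸×2.13×10⁻⁴×(2090.91)⁴ = 83.6 W.

P ≈ 83.6 W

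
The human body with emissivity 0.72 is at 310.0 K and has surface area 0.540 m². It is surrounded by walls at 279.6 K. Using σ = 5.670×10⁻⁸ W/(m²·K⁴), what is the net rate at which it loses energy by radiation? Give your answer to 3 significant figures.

Net loss ≈ 68.9 W

Area A = 0.540 m².
Net radiated power P_net = εσA(T⁴ − T₀⁴) = 0.72×5.670×10⁻⁸×0.540×(310.0⁴ − 279.6⁴).
T⁴ − T₀⁴ = 9.23521×10⁹ − 6.11151×10⁹ = 3.12370×10⁹ K⁴, so P_net = 68.9 W.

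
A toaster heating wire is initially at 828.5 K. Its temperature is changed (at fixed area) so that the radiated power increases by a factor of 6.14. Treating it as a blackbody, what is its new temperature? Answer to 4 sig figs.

P ∝ T⁴, so T₂/T₁ = (P₂/P₁)^(1/4) = (6.14)^(1/4) = 1.57414.
T₂ = 828.5 × 1.57414 = 1304 K.

T₂ ≈ 1304 K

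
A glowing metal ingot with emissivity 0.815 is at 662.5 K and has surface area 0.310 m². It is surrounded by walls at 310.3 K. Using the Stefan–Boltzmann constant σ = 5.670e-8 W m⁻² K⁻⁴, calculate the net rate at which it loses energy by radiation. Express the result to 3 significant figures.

Area A = 0.310 m².
Net radiated power P_net = εσA(T⁴ − T₀⁴) = 0.815×5.670×10⁻⁸×0.310×(662.5⁴ − 310.3⁴).
T⁴ − T₀⁴ = 1.92639×10¹¹ − 9.27101×10⁹ = 1.83368×10¹¹ K⁴, so P_net = 2.63×10³ W.

Net loss ≈ 2.63×10³ W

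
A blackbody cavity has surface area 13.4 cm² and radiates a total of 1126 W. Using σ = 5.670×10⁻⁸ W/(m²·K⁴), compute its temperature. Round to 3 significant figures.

T ≈ 1.96×10³ K

Area A = 13.4 cm² = 1.34×10⁻³ m².
P = σAT⁴ ⇒ T = (P/(σA))^(1/4) = (1126/(5.670×10⁻⁸×1.34×10⁻³))^(1/4) = 1.96×10³ K.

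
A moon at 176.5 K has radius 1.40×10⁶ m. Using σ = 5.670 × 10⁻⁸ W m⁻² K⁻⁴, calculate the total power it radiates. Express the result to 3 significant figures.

Surface area A = 4πR² = 4π(1.40×10⁶ m)² = 2.46301×10¹³ m².
P = σAT⁴ = 5.670×10⁻⁸ × 2.46301×10¹³ × (176.5)⁴ = 1.36×10¹⁵ W.

P ≈ 1.36×10¹⁵ W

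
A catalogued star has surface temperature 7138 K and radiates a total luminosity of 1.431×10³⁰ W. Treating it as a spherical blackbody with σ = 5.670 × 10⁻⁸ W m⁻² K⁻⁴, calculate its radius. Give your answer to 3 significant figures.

R ≈ 2.78×10¹⁰ m

L = 4πR²σT⁴ ⇒ R = √(L/(4πσT⁴)).
σT⁴ = 1.47194×10⁸ W/m², so R = √(1.431×10³⁰/(4π×1.47194×10⁸)) = 2.78×10¹⁰ m.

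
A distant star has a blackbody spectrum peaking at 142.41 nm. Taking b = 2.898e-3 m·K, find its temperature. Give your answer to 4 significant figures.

Wien's law gives T = b/λ_max = (2.898×10⁻³ m·K)/(1.4241×10⁻⁷ m) = 2.035×10⁴ K.

T ≈ 2.035×10⁴ K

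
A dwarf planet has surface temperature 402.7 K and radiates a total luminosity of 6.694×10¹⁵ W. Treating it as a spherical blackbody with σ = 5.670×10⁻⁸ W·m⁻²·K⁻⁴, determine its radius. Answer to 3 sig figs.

L = 4πR²σT⁴ ⇒ R = √(L/(4πσT⁴)).
σT⁴ = 1491.11 W/m², so R = √(6.694×10¹⁵/(4π×1491.11)) = 5.98×10⁵ m.

R ≈ 5.98×10⁵ m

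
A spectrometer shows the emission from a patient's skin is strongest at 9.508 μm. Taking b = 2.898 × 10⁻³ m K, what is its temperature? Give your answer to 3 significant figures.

Wien's law gives T = b/λ_max = (2.898×10⁻³ m·K)/(9.508×10⁻⁶ m) = 305 K.

T ≈ 305 K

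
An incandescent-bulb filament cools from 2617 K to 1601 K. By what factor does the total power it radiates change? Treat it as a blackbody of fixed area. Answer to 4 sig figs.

P ∝ T⁴, so P₂/P₁ = (T₂/T₁)⁴ = (1601/2617)⁴ = (0.611769)⁴ = 0.1401.

P₂/P₁ ≈ 0.1401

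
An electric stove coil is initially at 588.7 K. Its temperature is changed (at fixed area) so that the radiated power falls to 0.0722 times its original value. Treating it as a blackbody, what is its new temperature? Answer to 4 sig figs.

T₂ ≈ 305.2 K

P ∝ T⁴, so T₂/T₁ = (P₂/P₁)^(1/4) = (0.0722)^(1/4) = 0.518363.
T₂ = 588.7 × 0.518363 = 305.2 K.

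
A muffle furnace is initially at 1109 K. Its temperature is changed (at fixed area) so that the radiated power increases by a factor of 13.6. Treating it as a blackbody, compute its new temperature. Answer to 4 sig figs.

P ∝ T⁴, so T₂/T₁ = (P₂/P₁)^(1/4) = (13.6)^(1/4) = 1.92037.
T₂ = 1109 × 1.92037 = 2130 K.

T₂ ≈ 2130 K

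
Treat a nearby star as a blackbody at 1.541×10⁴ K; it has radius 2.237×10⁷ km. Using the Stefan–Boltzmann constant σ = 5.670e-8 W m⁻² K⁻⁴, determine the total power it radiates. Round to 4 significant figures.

P ≈ 2.011×10³¹ W

Surface area A = 4πR² = 4π(2.237×10¹⁰ m)² = 6.28842×10²¹ m².
P = σAT⁴ = 5.670×10⁻⁸ × 6.28842×10²¹ × (1.541×10⁴)⁴ = 2.011×10³¹ W.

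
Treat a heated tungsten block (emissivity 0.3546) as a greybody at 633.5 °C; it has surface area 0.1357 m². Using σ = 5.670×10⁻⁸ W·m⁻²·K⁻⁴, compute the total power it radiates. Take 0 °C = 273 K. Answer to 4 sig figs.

T = 633.5 °C + 273 = 906.5 K.
Area A = 0.1357 m².
P = εσAT⁴ = 0.3546 × 5.670×10⁻⁸ × 0.1357 × (906.5)⁴ = 1842 W.

P ≈ 1842 W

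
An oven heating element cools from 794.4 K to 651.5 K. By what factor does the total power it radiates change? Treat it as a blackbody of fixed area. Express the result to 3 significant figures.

P ∝ T⁴, so P₂/P₁ = (T₂/T₁)⁴ = (651.5/794.4)⁴ = (0.820116)⁴ = 0.452.

P₂/P₁ ≈ 0.452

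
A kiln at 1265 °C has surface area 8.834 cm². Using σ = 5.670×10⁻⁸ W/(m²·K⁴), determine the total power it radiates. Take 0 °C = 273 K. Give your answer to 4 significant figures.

T = 1265 °C + 273 = 1538 K.
Area A = 8.834 cm² = 8.834×10⁻⁴ m².
P = σAT⁴ = 5.670×10⁻⁸ × 8.834×10⁻⁴ × (1538)⁴ = 280.3 W.

P ≈ 280.3 W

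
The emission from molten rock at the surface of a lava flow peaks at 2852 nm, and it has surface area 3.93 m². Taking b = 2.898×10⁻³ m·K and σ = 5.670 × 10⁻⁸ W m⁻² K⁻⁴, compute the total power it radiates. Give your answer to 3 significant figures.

Wien's law: T = b/λ_max = 2.898×10⁻³/2.852×10⁻⁶ = 1016.13 K.
Area A = 3.93 m².
Then P = σAT⁴ = 5.670×10⁻⁸×3.93×(1016.13)⁴ = 2.38×10⁵ W.

P ≈ 2.38×10⁵ W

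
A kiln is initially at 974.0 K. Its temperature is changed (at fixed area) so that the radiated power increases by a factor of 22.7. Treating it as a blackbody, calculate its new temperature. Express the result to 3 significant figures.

P ∝ T⁴, so T₂/T₁ = (P₂/P₁)^(1/4) = (22.7)^(1/4) = 2.18276.
T₂ = 974.0 × 2.18276 = 2.13×10³ K.

T₂ ≈ 2.13×10³ K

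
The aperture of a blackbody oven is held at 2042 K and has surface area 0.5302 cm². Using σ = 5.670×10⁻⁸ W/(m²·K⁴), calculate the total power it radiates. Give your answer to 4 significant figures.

P ≈ 52.27 W

Area A = 0.5302 cm² = 5.302×10⁻⁵ m².
P = σAT⁴ = 5.670×10⁻⁸ × 5.302×10⁻⁵ × (2042)⁴ = 52.27 W.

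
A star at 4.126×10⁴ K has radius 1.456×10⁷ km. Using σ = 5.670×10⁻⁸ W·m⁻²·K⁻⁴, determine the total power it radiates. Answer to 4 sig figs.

Surface area A = 4πR² = 4π(1.456×10¹⁰ m)² = 2.66399×10²¹ m².
P = σAT⁴ = 5.670×10⁻⁸ × 2.66399×10²¹ × (4.126×10⁴)⁴ = 4.378×10³² W.

P ≈ 4.378×10³² W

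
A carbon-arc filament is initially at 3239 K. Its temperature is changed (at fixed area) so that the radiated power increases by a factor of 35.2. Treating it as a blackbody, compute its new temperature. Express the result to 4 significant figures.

P ∝ T⁴, so T₂/T₁ = (P₂/P₁)^(1/4) = (35.2)^(1/4) = 2.43577.
T₂ = 3239 × 2.43577 = 7889 K.

T₂ ≈ 7889 K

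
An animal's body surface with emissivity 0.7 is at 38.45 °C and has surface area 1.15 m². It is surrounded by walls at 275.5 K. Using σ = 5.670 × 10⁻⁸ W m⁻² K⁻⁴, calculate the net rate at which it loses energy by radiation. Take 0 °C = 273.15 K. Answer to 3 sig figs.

T = 38.45 °C + 273.15 = 311.60 K.
Area A = 1.15 m².
Net radiated power P_net = εσA(T⁴ − T₀⁴) = 0.7×5.670×10⁻⁸×1.15×(311.60⁴ − 275.5⁴).
T⁴ − T₀⁴ = 9.42735×10⁹ − 5.76085×10⁹ = 3.66650×10⁹ K⁴, so P_net = 167 W.

Net loss ≈ 167 W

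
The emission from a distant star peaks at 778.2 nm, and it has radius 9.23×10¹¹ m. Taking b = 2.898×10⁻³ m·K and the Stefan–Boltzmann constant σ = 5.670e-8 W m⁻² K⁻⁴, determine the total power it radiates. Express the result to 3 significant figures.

P ≈ 1.17×10³² W

Wien's law: T = b/λ_max = 2.898×10⁻³/7.782×10⁻⁷ = 3723.98 K.
Surface area A = 4πR² = 4π(9.23×10¹¹ m)² = 1.07057×10²⁵ m².
Then P = σAT⁴ = 5.670×10⁻⁸×1.07057×10²⁵×(3723.98)⁴ = 1.17×10³² W.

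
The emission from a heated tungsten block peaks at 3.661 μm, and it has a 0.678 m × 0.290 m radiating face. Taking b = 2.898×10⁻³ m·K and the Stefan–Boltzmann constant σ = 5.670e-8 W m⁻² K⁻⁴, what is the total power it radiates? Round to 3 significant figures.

P ≈ 4.38×10³ W

Wien's law: T = b/λ_max = 2.898×10⁻³/3.661×10⁻⁶ = 791.587 K.
Area A = 0.678 × 0.290 = 0.19662 m².
Then P = σAT⁴ = 5.670×10⁻⁸×0.19662×(791.587)⁴ = 4.38×10³ W.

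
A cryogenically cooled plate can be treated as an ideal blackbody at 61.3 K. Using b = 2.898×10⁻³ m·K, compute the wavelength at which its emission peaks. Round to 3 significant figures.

λ_max ≈ 47.3 μm

Wien's displacement law: λ_max = b/T = (2.898×10⁻³ m·K)/(61.3 K) = 4.728×10⁻⁵ m.
That is 47.3 μm, in the infrared range.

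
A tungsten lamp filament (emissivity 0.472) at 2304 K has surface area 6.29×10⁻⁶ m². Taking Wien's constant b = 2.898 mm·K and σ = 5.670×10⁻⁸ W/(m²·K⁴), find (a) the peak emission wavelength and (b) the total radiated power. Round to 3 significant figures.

(a) λ_max = b/T = 2.898×10⁻³/2304 = 1.258×10⁻⁶ m = 1.26 μm.
Area A = 6.29×10⁻⁶ m².
(b) P = εσAT⁴ = 0.472×5.670×10⁻⁸×6.29×10⁻⁶×(2304)⁴ = 4.74 W.

λ_max ≈ 1.26 μm; P ≈ 4.74 W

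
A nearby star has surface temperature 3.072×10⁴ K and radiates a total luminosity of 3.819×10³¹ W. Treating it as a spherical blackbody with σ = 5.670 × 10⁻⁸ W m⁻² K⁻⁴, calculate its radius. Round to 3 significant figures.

R ≈ 7.76×10⁹ m

L = 4πR²σT⁴ ⇒ R = √(L/(4πσT⁴)).
σT⁴ = 5.04973×10¹⁰ W/m², so R = √(3.819×10³¹/(4π×5.04973×10¹⁰)) = 7.76×10⁹ m.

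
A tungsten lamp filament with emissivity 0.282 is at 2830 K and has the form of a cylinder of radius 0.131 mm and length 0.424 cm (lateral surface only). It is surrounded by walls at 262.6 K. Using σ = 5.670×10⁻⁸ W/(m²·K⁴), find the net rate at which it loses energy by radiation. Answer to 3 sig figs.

Net loss ≈ 3.58 W

Lateral area A = 2πrL = 2π×1.31×10⁻⁴×4.24×10⁻³ = 3.48993×10⁻⁶ m².
Net radiated power P_net = εσA(T⁴ − T₀⁴) = 0.282×5.670×10⁻⁸×3.48993×10⁻⁶×(2830⁴ − 262.6⁴).
T⁴ − T₀⁴ = 6.41425×10¹³ − 4.75531×10⁹ = 6.41377×10¹³ K⁴, so P_net = 3.58 W.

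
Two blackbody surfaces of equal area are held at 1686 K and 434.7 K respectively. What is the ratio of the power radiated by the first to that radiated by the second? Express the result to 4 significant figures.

With equal areas, P₁/P₂ = (T₁/T₂)⁴ = (1686/434.7)⁴ = 226.3.

P₁/P₂ ≈ 226.3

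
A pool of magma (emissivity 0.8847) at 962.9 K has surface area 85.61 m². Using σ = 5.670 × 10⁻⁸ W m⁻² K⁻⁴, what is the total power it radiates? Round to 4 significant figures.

Area A = 85.61 m².
P = εσAT⁴ = 0.8847 × 5.670×10⁻⁸ × 85.61 × (962.9)⁴ = 3.692×10⁶ W.

P ≈ 3.692×10⁶ W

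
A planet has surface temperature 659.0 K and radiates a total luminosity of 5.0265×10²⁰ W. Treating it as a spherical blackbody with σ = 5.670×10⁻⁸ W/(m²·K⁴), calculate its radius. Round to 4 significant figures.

R ≈ 6.116×10⁷ m

L = 4πR²σT⁴ ⇒ R = √(L/(4πσT⁴)).
σT⁴ = 10693.6 W/m², so R = √(5.0265×10²⁰/(4π×10693.6)) = 6.116×10⁷ m.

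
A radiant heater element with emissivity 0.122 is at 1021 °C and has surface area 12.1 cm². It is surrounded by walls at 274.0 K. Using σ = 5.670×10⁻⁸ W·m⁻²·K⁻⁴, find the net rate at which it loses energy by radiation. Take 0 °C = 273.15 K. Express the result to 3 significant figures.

T = 1021 °C + 273.15 = 1294.15 K.
Area A = 12.1 cm² = 1.21×10⁻³ m².
Net radiated power P_net = εσA(T⁴ − T₀⁴) = 0.122×5.670×10⁻⁸×1.21×10⁻³×(1294.15⁴ − 274.0⁴).
T⁴ − T₀⁴ = 2.80504×10¹² − 5.63641×10⁹ = 2.79940×10¹² K⁴, so P_net = 23.4 W.

Net loss ≈ 23.4 W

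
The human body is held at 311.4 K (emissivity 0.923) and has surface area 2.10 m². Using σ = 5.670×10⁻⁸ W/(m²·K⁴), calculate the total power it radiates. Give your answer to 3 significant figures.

P ≈ 1.03×10³ W

Area A = 2.10 m².
P = εσAT⁴ = 0.923 × 5.670×10⁻⁸ × 2.10 × (311.4)⁴ = 1.03×10³ W.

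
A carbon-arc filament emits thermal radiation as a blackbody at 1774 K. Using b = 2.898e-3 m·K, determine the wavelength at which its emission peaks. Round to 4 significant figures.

λ_max ≈ 1634 nm

Wien's displacement law: λ_max = b/T = (2.898×10⁻³ m·K)/(1774 K) = 1.6336×10⁻⁶ m.
That is 1634 nm, in the infrared range.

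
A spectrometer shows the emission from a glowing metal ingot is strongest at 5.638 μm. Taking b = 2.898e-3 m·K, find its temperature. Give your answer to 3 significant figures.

Wien's law gives T = b/λ_max = (2.898×10⁻³ m·K)/(5.638×10⁻⁶ m) = 514 K.

T ≈ 514 K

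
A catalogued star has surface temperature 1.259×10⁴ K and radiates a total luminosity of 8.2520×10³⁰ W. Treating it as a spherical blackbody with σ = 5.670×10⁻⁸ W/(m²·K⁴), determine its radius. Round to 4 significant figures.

R ≈ 2.147×10¹⁰ m

L = 4πR²σT⁴ ⇒ R = √(L/(4πσT⁴)).
σT⁴ = 1.42458×10⁹ W/m², so R = √(8.2520×10³⁰/(4π×1.42458×10⁹)) = 2.147×10¹⁰ m.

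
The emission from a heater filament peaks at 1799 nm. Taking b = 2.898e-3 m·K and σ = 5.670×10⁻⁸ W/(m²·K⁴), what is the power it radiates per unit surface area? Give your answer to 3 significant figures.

I ≈ 3.82×10⁵ W/m²

Wien's law: T = b/λ_max = 2.898×10⁻³/1.799×10⁻⁶ = 1610.89 K.
Then I = σT⁴ = 5.670×10⁻⁸×(1610.89)⁴ = 3.82×10⁵ W/m².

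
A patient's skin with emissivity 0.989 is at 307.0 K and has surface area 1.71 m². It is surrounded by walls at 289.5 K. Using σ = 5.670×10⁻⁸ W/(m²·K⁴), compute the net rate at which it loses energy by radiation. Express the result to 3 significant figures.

Area A = 1.71 m².
Net radiated power P_net = εσA(T⁴ − T₀⁴) = 0.989×5.670×10⁻⁸×1.71×(307.0⁴ − 289.5⁴).
T⁴ − T₀⁴ = 8.88287×10⁹ − 7.02416×10⁹ = 1.85871×10⁹ K⁴, so P_net = 178 W.

Net loss ≈ 178 W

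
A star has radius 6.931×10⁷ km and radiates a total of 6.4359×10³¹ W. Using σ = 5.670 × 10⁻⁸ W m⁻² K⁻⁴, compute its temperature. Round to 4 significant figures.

T ≈ 1.171×10⁴ K

Surface area A = 4πR² = 4π(6.931×10¹⁰ m)² = 6.03673×10²² m².
P = σAT⁴ ⇒ T = (P/(σA))^(1/4) = (6.4359×10³¹/(5.670×10⁻⁸×6.03673×10²²))^(1/4) = 1.171×10⁴ K.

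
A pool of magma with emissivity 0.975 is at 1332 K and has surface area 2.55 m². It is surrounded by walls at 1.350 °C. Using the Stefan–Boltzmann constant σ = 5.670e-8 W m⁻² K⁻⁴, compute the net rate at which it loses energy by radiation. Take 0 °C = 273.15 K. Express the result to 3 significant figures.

Net loss ≈ 4.43×10⁵ W

Surroundings: T = 1.350 °C + 273.15 = 274.500 K.
Area A = 2.55 m².
Net radiated power P_net = εσA(T⁴ − T₀⁴) = 0.975×5.670×10⁻⁸×2.55×(1332⁴ − 274.500⁴).
T⁴ − T₀⁴ = 3.14787×10¹² − 5.67766×10⁹ = 3.14219×10¹² K⁴, so P_net = 4.43×10⁵ W.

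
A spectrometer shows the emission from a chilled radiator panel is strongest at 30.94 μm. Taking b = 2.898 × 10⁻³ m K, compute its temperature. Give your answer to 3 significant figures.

Wien's law gives T = b/λ_max = (2.898×10⁻³ m·K)/(3.094×10⁻⁵ m) = 93.7 K.

T ≈ 93.7 K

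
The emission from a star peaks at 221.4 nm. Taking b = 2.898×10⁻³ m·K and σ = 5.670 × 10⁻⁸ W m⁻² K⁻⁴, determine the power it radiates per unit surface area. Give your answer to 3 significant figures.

I ≈ 1.66×10⁹ W/m²

Wien's law: T = b/λ_max = 2.898×10⁻³/2.214×10⁻⁷ = 13089.4 K.
Then I = σT⁴ = 5.670×10⁻⁸×(13089.4)⁴ = 1.66×10⁹ W/m².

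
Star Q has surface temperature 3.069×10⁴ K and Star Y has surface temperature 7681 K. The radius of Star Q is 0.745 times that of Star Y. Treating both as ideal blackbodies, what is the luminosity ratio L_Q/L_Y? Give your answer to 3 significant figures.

L ∝ R²T⁴, so L_Q/L_Y = (R_Q/R_Y)²(T_Q/T_Y)⁴ = (0.745)² × (3.069×10⁴/7681)⁴ = 0.555025 × 254.869 = 141.

L_Q/L_Y ≈ 141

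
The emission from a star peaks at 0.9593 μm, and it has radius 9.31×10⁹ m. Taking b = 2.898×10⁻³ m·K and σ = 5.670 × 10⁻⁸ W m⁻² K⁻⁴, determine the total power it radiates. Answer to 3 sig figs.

Wien's law: T = b/λ_max = 2.898×10⁻³/9.593×10⁻⁷ = 3020.95 K.
Surface area A = 4πR² = 4π(9.31×10⁹ m)² = 1.08920×10²¹ m².
Then P = σAT⁴ = 5.670×10⁻⁸×1.08920×10²¹×(3020.95)⁴ = 5.14×10²⁷ W.

P ≈ 5.14×10²⁷ W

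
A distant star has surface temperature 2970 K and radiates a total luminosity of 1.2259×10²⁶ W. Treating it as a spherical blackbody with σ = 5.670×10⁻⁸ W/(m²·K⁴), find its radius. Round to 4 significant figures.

L = 4πR²σT⁴ ⇒ R = √(L/(4πσT⁴)).
σT⁴ = 4.41173×10⁶ W/m², so R = √(1.2259×10²⁶/(4π×4.41173×10⁶)) = 1.487×10⁹ m.

R ≈ 1.487×10⁹ m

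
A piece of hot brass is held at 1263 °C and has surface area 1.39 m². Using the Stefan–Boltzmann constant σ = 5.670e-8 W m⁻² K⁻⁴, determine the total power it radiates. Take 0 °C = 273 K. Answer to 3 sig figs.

P ≈ 4.39×10⁵ W

T = 1263 °C + 273 = 1536 K.
Area A = 1.39 m².
P = σAT⁴ = 5.670×10⁻⁸ × 1.39 × (1536)⁴ = 4.39×10⁵ W.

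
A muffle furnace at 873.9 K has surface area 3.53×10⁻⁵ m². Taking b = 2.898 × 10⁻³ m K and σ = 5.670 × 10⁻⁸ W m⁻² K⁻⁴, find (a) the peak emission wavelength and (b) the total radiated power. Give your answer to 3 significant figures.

λ_max ≈ 3.32 μm; P ≈ 1.17 W

(a) λ_max = b/T = 2.898×10⁻³/873.9 = 3.316×10⁻⁶ m = 3.32 μm.
Area A = 3.53×10⁻⁵ m².
(b) P = σAT⁴ = 5.670×10⁻⁸×3.53×10⁻⁵×(873.9)⁴ = 1.17 W.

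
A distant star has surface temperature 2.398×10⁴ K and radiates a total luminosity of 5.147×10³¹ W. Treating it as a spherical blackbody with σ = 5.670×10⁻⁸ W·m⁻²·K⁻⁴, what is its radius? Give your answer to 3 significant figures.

R ≈ 1.48×10¹⁰ m

L = 4πR²σT⁴ ⇒ R = √(L/(4πσT⁴)).
σT⁴ = 1.87491×10¹⁰ W/m², so R = √(5.147×10³¹/(4π×1.87491×10¹⁰)) = 1.48×10¹⁰ m.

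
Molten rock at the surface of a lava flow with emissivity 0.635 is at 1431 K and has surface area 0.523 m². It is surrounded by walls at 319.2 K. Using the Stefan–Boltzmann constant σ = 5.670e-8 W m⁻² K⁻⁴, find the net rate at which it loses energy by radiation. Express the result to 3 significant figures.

Area A = 0.523 m².
Net radiated power P_net = εσA(T⁴ − T₀⁴) = 0.635×5.670×10⁻⁸×0.523×(1431⁴ − 319.2⁴).
T⁴ − T₀⁴ = 4.19333×10¹² − 1.03813×10¹⁰ = 4.18295×10¹² K⁴, so P_net = 7.88×10⁴ W.

Net loss ≈ 7.88×10⁴ W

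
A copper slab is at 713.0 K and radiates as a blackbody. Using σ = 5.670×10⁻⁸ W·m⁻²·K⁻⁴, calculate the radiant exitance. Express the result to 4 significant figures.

Stefan–Boltzmann: I = σT⁴ = 5.670×10⁻⁸ × (713.0)⁴ = 1.465×10⁴ W/m².

I ≈ 1.465×10⁴ W/m²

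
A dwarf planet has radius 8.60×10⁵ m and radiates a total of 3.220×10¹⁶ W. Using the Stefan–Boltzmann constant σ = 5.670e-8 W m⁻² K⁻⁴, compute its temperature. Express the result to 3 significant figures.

T ≈ 497 K

Surface area A = 4πR² = 4π(8.60×10⁵ m)² = 9.29409×10¹² m².
P = σAT⁴ ⇒ T = (P/(σA))^(1/4) = (3.220×10¹⁶/(5.670×10⁻⁸×9.29409×10¹²))^(1/4) = 497 K.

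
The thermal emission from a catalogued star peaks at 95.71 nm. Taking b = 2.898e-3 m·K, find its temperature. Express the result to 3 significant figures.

T ≈ 3.03×10⁴ K

Wien's law gives T = b/λ_max = (2.898×10⁻³ m·K)/(9.571×10⁻⁸ m) = 3.03×10⁴ K.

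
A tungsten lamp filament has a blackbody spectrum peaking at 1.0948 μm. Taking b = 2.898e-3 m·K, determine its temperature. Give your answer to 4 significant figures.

T ≈ 2647 K

Wien's law gives T = b/λ_max = (2.898×10⁻³ m·K)/(1.0948×10⁻⁶ m) = 2647 K.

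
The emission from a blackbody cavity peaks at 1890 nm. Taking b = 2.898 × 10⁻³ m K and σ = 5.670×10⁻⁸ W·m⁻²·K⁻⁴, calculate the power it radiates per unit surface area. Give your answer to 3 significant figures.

I ≈ 3.13×10⁵ W/m²

Wien's law: T = b/λ_max = 2.898×10⁻³/1.890×10⁻⁶ = 1533.33 K.
Then I = σT⁴ = 5.670×10⁻⁸×(1533.33)⁴ = 3.13×10⁵ W/m².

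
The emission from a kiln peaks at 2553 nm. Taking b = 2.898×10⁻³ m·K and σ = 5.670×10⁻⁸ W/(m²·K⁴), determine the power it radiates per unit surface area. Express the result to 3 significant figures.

Wien's law: T = b/λ_max = 2.898×10⁻³/2.553×10⁻⁶ = 1135.14 K.
Then I = σT⁴ = 5.670×10⁻⁸×(1135.14)⁴ = 9.41×10⁴ W/m².

I ≈ 9.41×10⁴ W/m²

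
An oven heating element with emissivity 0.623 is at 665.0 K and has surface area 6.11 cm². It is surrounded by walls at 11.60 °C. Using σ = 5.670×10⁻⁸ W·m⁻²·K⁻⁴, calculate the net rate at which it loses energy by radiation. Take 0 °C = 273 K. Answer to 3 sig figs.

Surroundings: T = 11.60 °C + 273 = 284.60 K.
Area A = 6.11 cm² = 6.11×10⁻⁴ m².
Net radiated power P_net = εσA(T⁴ − T₀⁴) = 0.623×5.670×10⁻⁸×6.11×10⁻⁴×(665.0⁴ − 284.60⁴).
T⁴ − T₀⁴ = 1.95563×10¹¹ − 6.56054×10⁹ = 1.89002×10¹¹ K⁴, so P_net = 4.08 W.

Net loss ≈ 4.08 W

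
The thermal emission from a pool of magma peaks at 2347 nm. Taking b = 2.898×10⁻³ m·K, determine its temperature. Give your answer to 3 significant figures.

Wien's law gives T = b/λ_max = (2.898×10⁻³ m·K)/(2.347×10⁻⁶ m) = 1.23×10³ K.

T ≈ 1.23×10³ K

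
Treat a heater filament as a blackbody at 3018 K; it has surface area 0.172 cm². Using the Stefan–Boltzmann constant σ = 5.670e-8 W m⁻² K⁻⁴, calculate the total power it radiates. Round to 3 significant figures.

Area A = 0.172 cm² = 1.72×10⁻⁵ m².
P = σAT⁴ = 5.670×10⁻⁸ × 1.72×10⁻⁵ × (3018)⁴ = 80.9 W.

P ≈ 80.9 W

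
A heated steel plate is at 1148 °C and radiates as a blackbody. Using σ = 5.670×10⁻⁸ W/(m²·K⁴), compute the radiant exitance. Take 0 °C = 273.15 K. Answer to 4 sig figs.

I ≈ 2.313×10⁵ W/m²

T = 1148 °C + 273.15 = 1421.15 K.
Stefan–Boltzmann: I = σT⁴ = 5.670×10⁻⁸ × (1421.15)⁴ = 2.313×10⁵ W/m².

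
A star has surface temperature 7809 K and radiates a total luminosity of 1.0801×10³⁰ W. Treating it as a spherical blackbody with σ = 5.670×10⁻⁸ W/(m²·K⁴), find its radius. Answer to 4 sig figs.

R ≈ 2.019×10¹⁰ m

L = 4πR²σT⁴ ⇒ R = √(L/(4πσT⁴)).
σT⁴ = 2.10846×10⁸ W/m², so R = √(1.0801×10³⁰/(4π×2.10846×10⁸)) = 2.019×10¹⁰ m.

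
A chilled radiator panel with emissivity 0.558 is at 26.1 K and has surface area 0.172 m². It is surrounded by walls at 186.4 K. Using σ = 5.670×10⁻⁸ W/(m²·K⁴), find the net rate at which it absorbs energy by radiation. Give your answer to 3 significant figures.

Net gain ≈ 6.57 W

Area A = 0.172 m².
Net radiated power P_net = εσA(T⁴ − T₀⁴) = 0.558×5.670×10⁻⁸×0.172×(26.1⁴ − 186.4⁴).
T⁴ − T₀⁴ = 4.64047×10⁵ − 1.20721×10⁹ = -1.20675×10⁹ K⁴, so P_net = -6.57 W — negative, meaning a net gain of 6.57 W.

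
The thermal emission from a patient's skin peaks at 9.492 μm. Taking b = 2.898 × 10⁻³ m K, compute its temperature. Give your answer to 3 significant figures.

T ≈ 305 K

Wien's law gives T = b/λ_max = (2.898×10⁻³ m·K)/(9.492×10⁻⁶ m) = 305 K.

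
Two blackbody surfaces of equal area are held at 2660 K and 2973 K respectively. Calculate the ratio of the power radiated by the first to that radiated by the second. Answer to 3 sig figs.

With equal areas, P₁/P₂ = (T₁/T₂)⁴ = (2660/2973)⁴ = 0.641.

P₁/P₂ ≈ 0.641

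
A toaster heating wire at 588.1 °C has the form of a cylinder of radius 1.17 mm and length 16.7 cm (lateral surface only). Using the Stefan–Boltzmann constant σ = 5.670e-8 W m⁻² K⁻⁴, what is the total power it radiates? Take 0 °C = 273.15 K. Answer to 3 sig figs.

T = 588.1 °C + 273.15 = 861.25 K.
Lateral area A = 2πrL = 2π×1.17×10⁻³×0.167 = 1.22767×10⁻³ m².
P = σAT⁴ = 5.670×10⁻⁸ × 1.22767×10⁻³ × (861.25)⁴ = 38.3 W.

P ≈ 38.3 W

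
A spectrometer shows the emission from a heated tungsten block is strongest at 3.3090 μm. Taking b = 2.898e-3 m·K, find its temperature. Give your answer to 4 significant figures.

T ≈ 875.8 K

Wien's law gives T = b/λ_max = (2.898×10⁻³ m·K)/(3.3090×10⁻⁶ m) = 875.8 K.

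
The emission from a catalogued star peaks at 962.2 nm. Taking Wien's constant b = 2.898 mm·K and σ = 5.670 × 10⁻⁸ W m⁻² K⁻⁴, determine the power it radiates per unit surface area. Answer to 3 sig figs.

Wien's law: T = b/λ_max = 2.898×10⁻³/9.622×10⁻⁷ = 3011.85 K.
Then I = σT⁴ = 5.670×10⁻⁸×(3011.85)⁴ = 4.67×10⁶ W/m².

I ≈ 4.67×10⁶ W/m²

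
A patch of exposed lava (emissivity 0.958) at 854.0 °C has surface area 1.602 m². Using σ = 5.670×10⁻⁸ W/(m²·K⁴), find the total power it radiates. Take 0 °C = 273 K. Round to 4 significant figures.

T = 854.0 °C + 273 = 1127.0 K.
Area A = 1.602 m².
P = εσAT⁴ = 0.958 × 5.670×10⁻⁸ × 1.602 × (1127.0)⁴ = 1.404×10⁵ W.

P ≈ 1.404×10⁵ W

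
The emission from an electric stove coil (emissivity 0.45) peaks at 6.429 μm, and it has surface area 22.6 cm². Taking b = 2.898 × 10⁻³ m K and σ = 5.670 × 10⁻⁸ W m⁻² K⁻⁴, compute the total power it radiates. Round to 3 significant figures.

P ≈ 2.38 W

Wien's law: T = b/λ_max = 2.898×10⁻³/6.429×10⁻⁶ = 450.770 K.
Area A = 22.6 cm² = 2.26×10⁻³ m².
Then P = εσAT⁴ = 0.45×5.670×10⁻⁸×2.26×10⁻³×(450.770)⁴ = 2.38 W.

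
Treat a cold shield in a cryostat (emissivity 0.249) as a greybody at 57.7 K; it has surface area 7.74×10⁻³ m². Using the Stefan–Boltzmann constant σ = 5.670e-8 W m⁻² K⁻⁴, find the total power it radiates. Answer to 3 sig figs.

P ≈ 1.21×10⁻³ W

Area A = 7.74×10⁻³ m².
P = εσAT⁴ = 0.249 × 5.670×10⁻⁸ × 7.74×10⁻³ × (57.7)⁴ = 1.21×10⁻³ W.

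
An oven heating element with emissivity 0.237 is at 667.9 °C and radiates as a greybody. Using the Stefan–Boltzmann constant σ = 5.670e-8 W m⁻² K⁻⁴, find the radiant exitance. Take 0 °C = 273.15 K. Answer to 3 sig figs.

I ≈ 1.05×10⁴ W/m²

T = 667.9 °C + 273.15 = 941.05 K.
Stefan–Boltzmann: I = εσT⁴ = 0.237 × 5.670×10⁻⁸ × (941.05)⁴ = 1.05×10⁴ W/m².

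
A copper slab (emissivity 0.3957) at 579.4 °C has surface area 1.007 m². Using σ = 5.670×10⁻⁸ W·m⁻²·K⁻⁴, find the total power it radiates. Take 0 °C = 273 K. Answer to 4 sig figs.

T = 579.4 °C + 273 = 852.4 K.
Area A = 1.007 m².
P = εσAT⁴ = 0.3957 × 5.670×10⁻⁸ × 1.007 × (852.4)⁴ = 1.193×10⁴ W.

P ≈ 1.193×10⁴ W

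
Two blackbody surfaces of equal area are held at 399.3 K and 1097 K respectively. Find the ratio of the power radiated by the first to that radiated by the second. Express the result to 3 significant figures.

With equal areas, P₁/P₂ = (T₁/T₂)⁴ = (399.3/1097)⁴ = 0.0176.

P₁/P₂ ≈ 0.0176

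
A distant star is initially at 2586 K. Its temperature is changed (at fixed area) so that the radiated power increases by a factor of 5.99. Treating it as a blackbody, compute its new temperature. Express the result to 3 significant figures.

P ∝ T⁴, so T₂/T₁ = (P₂/P₁)^(1/4) = (5.99)^(1/4) = 1.56443.
T₂ = 2586 × 1.56443 = 4.05×10³ K.

T₂ ≈ 4.05×10³ K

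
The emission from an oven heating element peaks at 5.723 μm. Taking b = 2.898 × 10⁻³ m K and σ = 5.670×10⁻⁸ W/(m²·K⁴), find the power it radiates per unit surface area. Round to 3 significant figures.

Wien's law: T = b/λ_max = 2.898×10⁻³/5.723×10⁻⁶ = 506.378 K.
Then I = σT⁴ = 5.670×10⁻⁸×(506.378)⁴ = 3.73×10³ W/m².

I ≈ 3.73×10³ W/m²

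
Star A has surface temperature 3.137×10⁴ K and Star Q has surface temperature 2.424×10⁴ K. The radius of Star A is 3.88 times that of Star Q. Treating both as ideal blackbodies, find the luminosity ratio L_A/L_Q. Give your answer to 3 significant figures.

L ∝ R²T⁴, so L_A/L_Q = (R_A/R_Q)²(T_A/T_Q)⁴ = (3.88)² × (3.137×10⁴/2.424×10⁴)⁴ = 15.0544 × 2.80497 = 42.2.

L_A/L_Q ≈ 42.2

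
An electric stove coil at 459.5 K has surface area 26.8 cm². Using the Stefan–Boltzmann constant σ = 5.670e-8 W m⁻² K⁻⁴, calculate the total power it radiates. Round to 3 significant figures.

P ≈ 6.77 W

Area A = 26.8 cm² = 2.68×10⁻³ m².
P = σAT⁴ = 5.670×10⁻⁸ × 2.68×10⁻³ × (459.5)⁴ = 6.77 W.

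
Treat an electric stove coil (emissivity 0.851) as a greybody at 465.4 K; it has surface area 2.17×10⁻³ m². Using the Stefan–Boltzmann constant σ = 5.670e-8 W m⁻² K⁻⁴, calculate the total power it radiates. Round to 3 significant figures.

Area A = 2.17×10⁻³ m².
P = εσAT⁴ = 0.851 × 5.670×10⁻⁸ × 2.17×10⁻³ × (465.4)⁴ = 4.91 W.

P ≈ 4.91 W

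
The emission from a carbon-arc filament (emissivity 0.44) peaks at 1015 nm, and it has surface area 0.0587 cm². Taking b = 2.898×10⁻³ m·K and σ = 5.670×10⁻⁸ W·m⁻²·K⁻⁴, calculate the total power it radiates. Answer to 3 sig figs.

P ≈ 9.73 W

Wien's law: T = b/λ_max = 2.898×10⁻³/1.015×10⁻⁶ = 2855.17 K.
Area A = 0.0587 cm² = 5.87×10⁻⁶ m².
Then P = εσAT⁴ = 0.44×5.670×10⁻⁸×5.87×10⁻⁶×(2855.17)⁴ = 9.73 W.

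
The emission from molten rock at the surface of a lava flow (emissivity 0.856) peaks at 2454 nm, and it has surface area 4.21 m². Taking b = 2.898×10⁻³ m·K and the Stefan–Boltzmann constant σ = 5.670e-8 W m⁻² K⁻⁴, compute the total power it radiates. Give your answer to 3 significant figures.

Wien's law: T = b/λ_max = 2.898×10⁻³/2.454×10⁻⁶ = 1180.93 K.
Area A = 4.21 m².
Then P = εσAT⁴ = 0.856×5.670×10⁻⁸×4.21×(1180.93)⁴ = 3.97×10⁵ W.

P ≈ 3.97×10⁵ W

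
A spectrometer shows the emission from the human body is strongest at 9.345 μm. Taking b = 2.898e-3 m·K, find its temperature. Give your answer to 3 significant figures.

Wien's law gives T = b/λ_max = (2.898×10⁻³ m·K)/(9.345×10⁻⁶ m) = 310 K.

T ≈ 310 K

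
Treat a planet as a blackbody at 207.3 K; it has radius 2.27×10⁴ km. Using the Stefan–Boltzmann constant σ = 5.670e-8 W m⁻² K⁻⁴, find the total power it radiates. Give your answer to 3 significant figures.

P ≈ 6.78×10¹⁷ W

Surface area A = 4πR² = 4π(2.27×10⁷ m)² = 6.47533×10¹⁵ m².
P = σAT⁴ = 5.670×10⁻⁸ × 6.47533×10¹⁵ × (207.3)⁴ = 6.78×10¹⁷ W.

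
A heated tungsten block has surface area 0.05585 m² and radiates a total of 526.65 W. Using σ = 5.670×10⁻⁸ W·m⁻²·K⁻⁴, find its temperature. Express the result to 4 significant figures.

T ≈ 638.6 K

Area A = 0.05585 m².
P = σAT⁴ ⇒ T = (P/(σA))^(1/4) = (526.65/(5.670×10⁻⁸×0.05585))^(1/4) = 638.6 K.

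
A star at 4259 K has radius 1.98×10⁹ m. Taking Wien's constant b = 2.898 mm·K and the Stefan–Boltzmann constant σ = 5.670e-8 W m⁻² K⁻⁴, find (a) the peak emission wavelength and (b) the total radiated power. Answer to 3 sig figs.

λ_max ≈ 680 nm; P ≈ 9.19×10²⁶ W

(a) λ_max = b/T = 2.898×10⁻³/4259 = 6.804×10⁻⁷ m = 680 nm.
Surface area A = 4πR² = 4π(1.98×10⁹ m)² = 4.92652×10¹⁹ m².
(b) P = σAT⁴ = 5.670×10⁻⁸×4.92652×10¹⁹×(4259)⁴ = 9.19×10²⁶ W.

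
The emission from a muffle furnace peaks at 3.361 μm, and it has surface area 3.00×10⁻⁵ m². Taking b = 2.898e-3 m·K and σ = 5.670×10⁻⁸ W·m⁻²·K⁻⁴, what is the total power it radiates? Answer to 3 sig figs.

P ≈ 0.940 W

Wien's law: T = b/λ_max = 2.898×10⁻³/3.361×10⁻⁶ = 862.243 K.
Area A = 3.00×10⁻⁵ m².
Then P = σAT⁴ = 5.670×10⁻⁸×3.00×10⁻⁵×(862.243)⁴ = 0.940 W.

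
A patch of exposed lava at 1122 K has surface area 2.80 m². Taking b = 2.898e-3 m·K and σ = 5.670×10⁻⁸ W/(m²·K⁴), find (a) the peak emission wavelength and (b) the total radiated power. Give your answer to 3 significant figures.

λ_max ≈ 2.58 μm; P ≈ 2.52×10⁵ W

(a) λ_max = b/T = 2.898×10⁻³/1122 = 2.583×10⁻⁶ m = 2.58 μm.
Area A = 2.80 m².
(b) P = σAT⁴ = 5.670×10⁻⁸×2.80×(1122)⁴ = 2.52×10⁵ W.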